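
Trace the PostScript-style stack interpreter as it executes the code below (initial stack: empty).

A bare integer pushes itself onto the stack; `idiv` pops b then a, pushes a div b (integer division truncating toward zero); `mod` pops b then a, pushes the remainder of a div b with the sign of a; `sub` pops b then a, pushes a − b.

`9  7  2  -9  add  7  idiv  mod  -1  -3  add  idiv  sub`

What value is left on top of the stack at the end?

9    : [9]
7    : [9, 7]
2    : [9, 7, 2]
-9   : [9, 7, 2, -9]
add  : [9, 7, -7]
7    : [9, 7, -7, 7]
idiv : [9, 7, -1]
mod  : [9, 0]
-1   : [9, 0, -1]
-3   : [9, 0, -1, -3]
add  : [9, 0, -4]
idiv : [9, 0]
sub  : [9]

9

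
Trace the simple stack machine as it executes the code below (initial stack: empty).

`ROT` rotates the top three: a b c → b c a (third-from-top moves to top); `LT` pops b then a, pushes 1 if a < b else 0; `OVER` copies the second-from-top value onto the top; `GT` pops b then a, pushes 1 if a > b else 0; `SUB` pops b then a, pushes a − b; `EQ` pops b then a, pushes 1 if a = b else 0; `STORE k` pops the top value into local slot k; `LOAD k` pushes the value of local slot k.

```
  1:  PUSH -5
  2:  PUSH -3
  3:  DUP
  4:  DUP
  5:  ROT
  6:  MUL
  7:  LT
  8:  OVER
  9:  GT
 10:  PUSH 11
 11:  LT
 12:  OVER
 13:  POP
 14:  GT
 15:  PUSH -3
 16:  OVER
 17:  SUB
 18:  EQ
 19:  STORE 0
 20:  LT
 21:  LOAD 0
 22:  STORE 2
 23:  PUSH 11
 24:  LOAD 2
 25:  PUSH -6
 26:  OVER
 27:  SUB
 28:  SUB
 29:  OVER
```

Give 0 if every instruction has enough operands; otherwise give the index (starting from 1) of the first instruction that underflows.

PUSH -5  -5
PUSH -3  -5 -3
DUP      -5 -3 -3
DUP      -5 -3 -3 -3
ROT      -5 -3 -3 -3
MUL      -5 -3 9
LT       -5 1
OVER     -5 1 -5
GT       -5 1
PUSH 11  -5 1 11
LT       -5 1
OVER     -5 1 -5
POP      -5 1
GT       0
PUSH -3  0 -3
OVER     0 -3 0
SUB      0 -3
EQ       0
STORE 0  (empty)
LT  — needs 2 operands, stack has 0 → underflow

20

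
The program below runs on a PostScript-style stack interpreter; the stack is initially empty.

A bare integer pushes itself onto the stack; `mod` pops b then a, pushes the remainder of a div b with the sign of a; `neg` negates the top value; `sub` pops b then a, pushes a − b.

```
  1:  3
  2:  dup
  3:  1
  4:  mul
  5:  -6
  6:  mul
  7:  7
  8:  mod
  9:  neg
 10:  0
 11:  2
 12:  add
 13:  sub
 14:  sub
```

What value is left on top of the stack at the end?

3   -> 3
dup -> 3 3
1   -> 3 3 1
mul -> 3 3
-6  -> 3 3 -6
mul -> 3 -18
7   -> 3 -18 7
mod -> 3 -4
neg -> 3 4
0   -> 3 4 0
2   -> 3 4 0 2
add -> 3 4 2
sub -> 3 2
sub -> 1

1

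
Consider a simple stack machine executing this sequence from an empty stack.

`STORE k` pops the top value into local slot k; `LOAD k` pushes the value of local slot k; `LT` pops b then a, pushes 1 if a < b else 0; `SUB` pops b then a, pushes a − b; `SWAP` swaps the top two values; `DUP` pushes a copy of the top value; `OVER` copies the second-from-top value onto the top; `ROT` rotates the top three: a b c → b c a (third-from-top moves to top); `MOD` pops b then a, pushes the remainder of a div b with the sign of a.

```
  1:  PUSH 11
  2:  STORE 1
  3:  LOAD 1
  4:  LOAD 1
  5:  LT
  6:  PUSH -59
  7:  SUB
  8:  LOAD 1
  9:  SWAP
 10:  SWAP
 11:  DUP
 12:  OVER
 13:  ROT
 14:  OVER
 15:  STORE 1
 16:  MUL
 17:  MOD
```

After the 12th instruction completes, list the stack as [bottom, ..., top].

PUSH 11  : 11
STORE 1  : (empty)
LOAD 1   : 11
LOAD 1   : 11 11
LT       : 0
PUSH -59 : 0 -59
SUB      : 59
LOAD 1   : 59 11
SWAP     : 11 59
SWAP     : 59 11
DUP      : 59 11 11
OVER     : 59 11 11 11

[59, 11, 11, 11]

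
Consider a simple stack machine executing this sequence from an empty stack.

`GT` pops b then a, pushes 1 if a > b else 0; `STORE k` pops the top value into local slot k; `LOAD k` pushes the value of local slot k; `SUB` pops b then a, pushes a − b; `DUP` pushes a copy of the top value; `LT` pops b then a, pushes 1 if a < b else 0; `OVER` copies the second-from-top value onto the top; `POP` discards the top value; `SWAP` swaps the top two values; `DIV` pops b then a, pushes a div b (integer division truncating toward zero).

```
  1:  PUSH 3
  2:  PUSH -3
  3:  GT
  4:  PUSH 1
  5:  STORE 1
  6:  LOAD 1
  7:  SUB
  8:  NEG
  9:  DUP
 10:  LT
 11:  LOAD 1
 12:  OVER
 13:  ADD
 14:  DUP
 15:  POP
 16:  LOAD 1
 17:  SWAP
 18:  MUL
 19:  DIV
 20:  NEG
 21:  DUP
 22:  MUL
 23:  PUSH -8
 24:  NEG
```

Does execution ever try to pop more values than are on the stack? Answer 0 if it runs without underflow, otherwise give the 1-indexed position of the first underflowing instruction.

0

PUSH 3   3
PUSH -3  3 -3
GT       1
PUSH 1   1 1
STORE 1  1
LOAD 1   1 1
SUB      0
NEG      0
DUP      0 0
LT       0
LOAD 1   0 1
OVER     0 1 0
ADD      0 1
DUP      0 1 1
POP      0 1
LOAD 1   0 1 1
SWAP     0 1 1
MUL      0 1
DIV      0
NEG      0
DUP      0 0
MUL      0
PUSH -8  0 -8
NEG      0 8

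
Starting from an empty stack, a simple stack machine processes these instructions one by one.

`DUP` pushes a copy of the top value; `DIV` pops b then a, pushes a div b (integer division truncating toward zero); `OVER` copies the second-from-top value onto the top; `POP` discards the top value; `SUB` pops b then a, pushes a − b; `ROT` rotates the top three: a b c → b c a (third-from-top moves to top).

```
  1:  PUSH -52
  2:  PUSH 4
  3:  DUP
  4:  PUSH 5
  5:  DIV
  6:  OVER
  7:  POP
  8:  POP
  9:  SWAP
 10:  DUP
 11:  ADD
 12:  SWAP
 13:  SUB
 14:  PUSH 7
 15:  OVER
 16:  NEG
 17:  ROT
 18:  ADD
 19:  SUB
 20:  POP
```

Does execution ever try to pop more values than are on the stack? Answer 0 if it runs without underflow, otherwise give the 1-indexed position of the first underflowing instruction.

0

PUSH -52 -> [-52]
PUSH 4   -> [-52, 4]
DUP      -> [-52, 4, 4]
PUSH 5   -> [-52, 4, 4, 5]
DIV      -> [-52, 4, 0]
OVER     -> [-52, 4, 0, 4]
POP      -> [-52, 4, 0]
POP      -> [-52, 4]
SWAP     -> [4, -52]
DUP      -> [4, -52, -52]
ADD      -> [4, -104]
SWAP     -> [-104, 4]
SUB      -> [-108]
PUSH 7   -> [-108, 7]
OVER     -> [-108, 7, -108]
NEG      -> [-108, 7, 108]
ROT      -> [7, 108, -108]
ADD      -> [7, 0]
SUB      -> [7]
POP      -> []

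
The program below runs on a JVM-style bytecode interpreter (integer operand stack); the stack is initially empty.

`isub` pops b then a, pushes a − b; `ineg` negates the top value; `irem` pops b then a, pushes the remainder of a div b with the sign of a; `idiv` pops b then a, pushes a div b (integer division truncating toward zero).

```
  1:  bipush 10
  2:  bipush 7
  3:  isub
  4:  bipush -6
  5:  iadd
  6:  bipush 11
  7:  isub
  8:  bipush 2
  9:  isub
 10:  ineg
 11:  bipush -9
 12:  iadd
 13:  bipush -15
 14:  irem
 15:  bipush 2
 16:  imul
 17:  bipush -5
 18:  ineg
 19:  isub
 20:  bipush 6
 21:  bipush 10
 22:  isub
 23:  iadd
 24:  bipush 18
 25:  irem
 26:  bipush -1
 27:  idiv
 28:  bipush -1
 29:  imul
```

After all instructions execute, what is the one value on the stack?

bipush 10  -> 10
bipush 7   -> 10 7
isub       -> 3
bipush -6  -> 3 -6
iadd       -> -3
bipush 11  -> -3 11
isub       -> -14
bipush 2   -> -14 2
isub       -> -16
ineg       -> 16
bipush -9  -> 16 -9
iadd       -> 7
bipush -15 -> 7 -15
irem       -> 7
bipush 2   -> 7 2
imul       -> 14
bipush -5  -> 14 -5
ineg       -> 14 5
isub       -> 9
bipush 6   -> 9 6
bipush 10  -> 9 6 10
isub       -> 9 -4
iadd       -> 5
bipush 18  -> 5 18
irem       -> 5
bipush -1  -> 5 -1
idiv       -> -5
bipush -1  -> -5 -1
imul       -> 5

5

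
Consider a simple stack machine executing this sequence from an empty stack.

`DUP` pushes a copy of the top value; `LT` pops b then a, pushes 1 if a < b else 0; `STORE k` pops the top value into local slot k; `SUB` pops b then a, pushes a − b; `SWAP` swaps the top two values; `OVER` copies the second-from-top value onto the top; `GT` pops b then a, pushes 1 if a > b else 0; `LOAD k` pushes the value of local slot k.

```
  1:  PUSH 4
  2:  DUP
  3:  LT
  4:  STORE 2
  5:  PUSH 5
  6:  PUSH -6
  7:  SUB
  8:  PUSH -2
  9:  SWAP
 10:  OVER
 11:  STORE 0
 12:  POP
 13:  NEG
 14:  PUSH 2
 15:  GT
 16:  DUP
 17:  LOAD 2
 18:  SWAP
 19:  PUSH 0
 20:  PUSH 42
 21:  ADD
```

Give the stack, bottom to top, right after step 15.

PUSH 4   [4]
DUP      [4, 4]
LT       [0]
STORE 2  []
PUSH 5   [5]
PUSH -6  [5, -6]
SUB      [11]
PUSH -2  [11, -2]
SWAP     [-2, 11]
OVER     [-2, 11, -2]
STORE 0  [-2, 11]
POP      [-2]
NEG      [2]
PUSH 2   [2, 2]
GT       [0]

[0]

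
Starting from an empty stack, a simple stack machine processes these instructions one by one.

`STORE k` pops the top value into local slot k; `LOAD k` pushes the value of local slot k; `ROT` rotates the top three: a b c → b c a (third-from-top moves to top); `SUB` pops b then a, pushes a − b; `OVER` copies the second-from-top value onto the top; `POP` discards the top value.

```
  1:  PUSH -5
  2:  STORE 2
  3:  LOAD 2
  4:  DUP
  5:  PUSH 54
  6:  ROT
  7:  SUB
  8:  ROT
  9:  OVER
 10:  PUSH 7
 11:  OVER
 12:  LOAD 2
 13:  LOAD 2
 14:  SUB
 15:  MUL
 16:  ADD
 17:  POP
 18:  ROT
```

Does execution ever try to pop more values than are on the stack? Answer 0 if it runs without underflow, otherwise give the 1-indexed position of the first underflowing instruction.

8

PUSH -5 : [-5]
STORE 2 : []
LOAD 2  : [-5]
DUP     : [-5, -5]
PUSH 54 : [-5, -5, 54]
ROT     : [-5, 54, -5]
SUB     : [-5, 59]
ROT  — needs 3 operands, stack has 2 → underflow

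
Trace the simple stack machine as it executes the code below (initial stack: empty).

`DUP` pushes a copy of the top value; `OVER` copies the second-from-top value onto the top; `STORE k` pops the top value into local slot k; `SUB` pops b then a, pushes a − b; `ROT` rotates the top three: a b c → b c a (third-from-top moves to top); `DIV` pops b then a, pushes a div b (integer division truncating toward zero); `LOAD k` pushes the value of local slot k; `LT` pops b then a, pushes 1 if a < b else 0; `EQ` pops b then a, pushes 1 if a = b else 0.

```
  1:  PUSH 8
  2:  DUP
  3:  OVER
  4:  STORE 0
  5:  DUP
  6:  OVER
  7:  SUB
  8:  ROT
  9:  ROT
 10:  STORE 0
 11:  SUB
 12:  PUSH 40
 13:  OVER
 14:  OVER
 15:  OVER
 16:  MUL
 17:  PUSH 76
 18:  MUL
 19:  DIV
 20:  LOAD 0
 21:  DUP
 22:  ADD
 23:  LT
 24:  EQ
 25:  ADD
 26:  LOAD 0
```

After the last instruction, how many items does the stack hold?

PUSH 8  → 8
DUP     → 8 8
OVER    → 8 8 8
STORE 0 → 8 8
DUP     → 8 8 8
OVER    → 8 8 8 8
SUB     → 8 8 0
ROT     → 8 0 8
ROT     → 0 8 8
STORE 0 → 0 8
SUB     → -8
PUSH 40 → -8 40
OVER    → -8 40 -8
OVER    → -8 40 -8 40
OVER    → -8 40 -8 40 -8
MUL     → -8 40 -8 -320
PUSH 76 → -8 40 -8 -320 76
MUL     → -8 40 -8 -24320
DIV     → -8 40 0
LOAD 0  → -8 40 0 8
DUP     → -8 40 0 8 8
ADD     → -8 40 0 16
LT      → -8 40 1
EQ      → -8 0
ADD     → -8
LOAD 0  → -8 8

2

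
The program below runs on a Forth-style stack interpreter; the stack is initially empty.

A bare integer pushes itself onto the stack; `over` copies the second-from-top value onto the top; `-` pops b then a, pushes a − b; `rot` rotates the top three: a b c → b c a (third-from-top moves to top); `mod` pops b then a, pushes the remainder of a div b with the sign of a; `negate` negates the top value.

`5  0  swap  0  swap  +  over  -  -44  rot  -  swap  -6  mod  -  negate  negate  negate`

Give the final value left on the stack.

49

5      -> [5]
0      -> [5, 0]
swap   -> [0, 5]
0      -> [0, 5, 0]
swap   -> [0, 0, 5]
+      -> [0, 5]
over   -> [0, 5, 0]
-      -> [0, 5]
-44    -> [0, 5, -44]
rot    -> [5, -44, 0]
-      -> [5, -44]
swap   -> [-44, 5]
-6     -> [-44, 5, -6]
mod    -> [-44, 5]
-      -> [-49]
negate -> [49]
negate -> [-49]
negate -> [49]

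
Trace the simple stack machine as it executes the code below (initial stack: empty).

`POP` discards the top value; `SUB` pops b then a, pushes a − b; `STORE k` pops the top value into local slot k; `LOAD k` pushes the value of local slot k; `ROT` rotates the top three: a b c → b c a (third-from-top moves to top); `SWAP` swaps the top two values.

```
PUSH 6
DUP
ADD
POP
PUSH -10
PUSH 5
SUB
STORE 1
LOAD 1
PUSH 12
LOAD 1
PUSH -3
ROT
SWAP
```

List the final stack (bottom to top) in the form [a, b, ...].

[-15, -15, 12, -3]

PUSH 6    [6]
DUP       [6, 6]
ADD       [12]
POP       []
PUSH -10  [-10]
PUSH 5    [-10, 5]
SUB       [-15]
STORE 1   []
LOAD 1    [-15]
PUSH 12   [-15, 12]
LOAD 1    [-15, 12, -15]
PUSH -3   [-15, 12, -15, -3]
ROT       [-15, -15, -3, 12]
SWAP      [-15, -15, 12, -3]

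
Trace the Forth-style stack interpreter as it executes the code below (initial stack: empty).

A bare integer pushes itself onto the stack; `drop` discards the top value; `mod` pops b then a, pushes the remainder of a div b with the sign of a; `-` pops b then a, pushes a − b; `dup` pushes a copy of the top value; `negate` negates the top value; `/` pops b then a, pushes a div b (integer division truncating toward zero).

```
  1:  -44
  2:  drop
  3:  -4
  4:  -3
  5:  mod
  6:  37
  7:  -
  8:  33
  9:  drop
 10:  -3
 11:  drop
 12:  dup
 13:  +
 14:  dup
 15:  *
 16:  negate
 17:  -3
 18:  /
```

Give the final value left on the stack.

1925

-44    -> -44
drop   -> (empty)
-4     -> -4
-3     -> -4 -3
mod    -> -1
37     -> -1 37
-      -> -38
33     -> -38 33
drop   -> -38
-3     -> -38 -3
drop   -> -38
dup    -> -38 -38
+      -> -76
dup    -> -76 -76
*      -> 5776
negate -> -5776
-3     -> -5776 -3
/      -> 1925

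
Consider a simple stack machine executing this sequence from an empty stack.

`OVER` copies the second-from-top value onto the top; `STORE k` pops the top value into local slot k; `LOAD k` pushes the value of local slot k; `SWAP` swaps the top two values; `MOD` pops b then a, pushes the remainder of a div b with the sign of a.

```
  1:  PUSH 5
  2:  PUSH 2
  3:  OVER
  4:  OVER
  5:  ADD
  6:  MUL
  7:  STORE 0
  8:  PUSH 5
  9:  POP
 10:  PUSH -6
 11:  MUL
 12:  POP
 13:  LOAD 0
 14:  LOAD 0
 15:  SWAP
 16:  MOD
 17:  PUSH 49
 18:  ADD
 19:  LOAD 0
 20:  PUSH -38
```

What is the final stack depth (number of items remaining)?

PUSH 5   -> 5
PUSH 2   -> 5 2
OVER     -> 5 2 5
OVER     -> 5 2 5 2
ADD      -> 5 2 7
MUL      -> 5 14
STORE 0  -> 5
PUSH 5   -> 5 5
POP      -> 5
PUSH -6  -> 5 -6
MUL      -> -30
POP      -> (empty)
LOAD 0   -> 14
LOAD 0   -> 14 14
SWAP     -> 14 14
MOD      -> 0
PUSH 49  -> 0 49
ADD      -> 49
LOAD 0   -> 49 14
PUSH -38 -> 49 14 -38

3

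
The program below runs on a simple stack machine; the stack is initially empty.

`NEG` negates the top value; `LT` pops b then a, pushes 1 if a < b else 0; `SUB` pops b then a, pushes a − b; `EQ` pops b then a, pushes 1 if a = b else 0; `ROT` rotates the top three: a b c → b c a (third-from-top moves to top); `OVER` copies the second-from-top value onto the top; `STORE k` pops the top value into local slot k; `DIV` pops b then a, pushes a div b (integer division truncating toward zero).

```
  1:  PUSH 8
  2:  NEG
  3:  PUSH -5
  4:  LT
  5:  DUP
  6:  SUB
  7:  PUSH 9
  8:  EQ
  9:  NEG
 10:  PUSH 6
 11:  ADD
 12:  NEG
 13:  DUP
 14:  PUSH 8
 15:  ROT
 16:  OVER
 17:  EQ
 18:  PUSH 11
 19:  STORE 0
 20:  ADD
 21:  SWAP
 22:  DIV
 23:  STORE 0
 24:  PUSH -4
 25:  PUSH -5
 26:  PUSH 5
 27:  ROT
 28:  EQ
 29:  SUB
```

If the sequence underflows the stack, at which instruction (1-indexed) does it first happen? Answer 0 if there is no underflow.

0

PUSH 8   8
NEG      -8
PUSH -5  -8 -5
LT       1
DUP      1 1
SUB      0
PUSH 9   0 9
EQ       0
NEG      0
PUSH 6   0 6
ADD      6
NEG      -6
DUP      -6 -6
PUSH 8   -6 -6 8
ROT      -6 8 -6
OVER     -6 8 -6 8
EQ       -6 8 0
PUSH 11  -6 8 0 11
STORE 0  -6 8 0
ADD      -6 8
SWAP     8 -6
DIV      -1
STORE 0  (empty)
PUSH -4  -4
PUSH -5  -4 -5
PUSH 5   -4 -5 5
ROT      -5 5 -4
EQ       -5 0
SUB      -5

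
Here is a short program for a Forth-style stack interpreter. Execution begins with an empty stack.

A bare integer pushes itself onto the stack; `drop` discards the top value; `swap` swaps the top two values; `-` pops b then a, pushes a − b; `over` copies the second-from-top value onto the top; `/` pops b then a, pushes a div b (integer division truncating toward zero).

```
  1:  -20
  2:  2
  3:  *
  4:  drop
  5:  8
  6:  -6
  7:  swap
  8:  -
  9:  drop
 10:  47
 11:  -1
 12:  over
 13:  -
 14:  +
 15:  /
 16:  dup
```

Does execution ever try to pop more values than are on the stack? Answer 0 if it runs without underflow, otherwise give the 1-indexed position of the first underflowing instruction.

-20  -> [-20]
2    -> [-20, 2]
*    -> [-40]
drop -> []
8    -> [8]
-6   -> [8, -6]
swap -> [-6, 8]
-    -> [-14]
drop -> []
47   -> [47]
-1   -> [47, -1]
over -> [47, -1, 47]
-    -> [47, -48]
+    -> [-1]
/  — needs 2 operands, stack has 1 → underflow

15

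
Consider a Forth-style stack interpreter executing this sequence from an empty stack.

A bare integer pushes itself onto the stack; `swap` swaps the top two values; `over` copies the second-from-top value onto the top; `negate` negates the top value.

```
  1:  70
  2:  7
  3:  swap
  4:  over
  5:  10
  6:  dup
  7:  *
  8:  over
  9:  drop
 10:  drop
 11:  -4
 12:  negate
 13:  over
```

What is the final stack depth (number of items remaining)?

5

70     -> 70
7      -> 70 7
swap   -> 7 70
over   -> 7 70 7
10     -> 7 70 7 10
dup    -> 7 70 7 10 10
*      -> 7 70 7 100
over   -> 7 70 7 100 7
drop   -> 7 70 7 100
drop   -> 7 70 7
-4     -> 7 70 7 -4
negate -> 7 70 7 4
over   -> 7 70 7 4 7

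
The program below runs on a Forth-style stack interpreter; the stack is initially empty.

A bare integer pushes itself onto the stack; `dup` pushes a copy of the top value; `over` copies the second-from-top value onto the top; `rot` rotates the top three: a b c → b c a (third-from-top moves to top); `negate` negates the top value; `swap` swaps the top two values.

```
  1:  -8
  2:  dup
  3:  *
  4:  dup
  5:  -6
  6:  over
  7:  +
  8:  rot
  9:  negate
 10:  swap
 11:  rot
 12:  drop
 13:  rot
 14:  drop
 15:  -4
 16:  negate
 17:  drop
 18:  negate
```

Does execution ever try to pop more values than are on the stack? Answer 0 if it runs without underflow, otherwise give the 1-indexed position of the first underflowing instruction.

13

-8      [-8]
dup     [-8, -8]
*       [64]
dup     [64, 64]
-6      [64, 64, -6]
over    [64, 64, -6, 64]
+       [64, 64, 58]
rot     [64, 58, 64]
negate  [64, 58, -64]
swap    [64, -64, 58]
rot     [-64, 58, 64]
drop    [-64, 58]
rot  — needs 3 operands, stack has 2 → underflow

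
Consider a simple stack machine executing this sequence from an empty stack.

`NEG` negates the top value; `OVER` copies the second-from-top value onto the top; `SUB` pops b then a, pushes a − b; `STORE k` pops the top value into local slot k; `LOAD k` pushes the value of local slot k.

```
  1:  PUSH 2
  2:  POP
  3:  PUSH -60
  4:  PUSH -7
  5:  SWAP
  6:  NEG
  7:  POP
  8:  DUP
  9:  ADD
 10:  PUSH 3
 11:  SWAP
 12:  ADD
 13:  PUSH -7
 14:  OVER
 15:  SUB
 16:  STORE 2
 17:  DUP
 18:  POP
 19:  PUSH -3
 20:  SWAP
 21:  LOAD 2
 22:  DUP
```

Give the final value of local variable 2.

PUSH 2   → [2]
POP      → []
PUSH -60 → [-60]
PUSH -7  → [-60, -7]
SWAP     → [-7, -60]
NEG      → [-7, 60]
POP      → [-7]
DUP      → [-7, -7]
ADD      → [-14]
PUSH 3   → [-14, 3]
SWAP     → [3, -14]
ADD      → [-11]
PUSH -7  → [-11, -7]
OVER     → [-11, -7, -11]
SUB      → [-11, 4]
STORE 2  → [-11]
DUP      → [-11, -11]
POP      → [-11]
PUSH -3  → [-11, -3]
SWAP     → [-3, -11]
LOAD 2   → [-3, -11, 4]
DUP      → [-3, -11, 4, 4]

4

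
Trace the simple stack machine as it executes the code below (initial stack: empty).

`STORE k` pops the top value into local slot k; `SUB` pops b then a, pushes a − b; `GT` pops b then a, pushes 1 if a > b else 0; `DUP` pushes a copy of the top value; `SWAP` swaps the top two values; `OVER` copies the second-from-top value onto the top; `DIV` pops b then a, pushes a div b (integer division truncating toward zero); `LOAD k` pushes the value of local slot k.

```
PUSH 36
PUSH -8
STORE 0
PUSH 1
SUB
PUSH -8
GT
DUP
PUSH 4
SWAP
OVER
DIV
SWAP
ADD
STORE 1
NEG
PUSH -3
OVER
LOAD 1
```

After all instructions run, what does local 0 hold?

PUSH 36 -> 36
PUSH -8 -> 36 -8
STORE 0 -> 36
PUSH 1  -> 36 1
SUB     -> 35
PUSH -8 -> 35 -8
GT      -> 1
DUP     -> 1 1
PUSH 4  -> 1 1 4
SWAP    -> 1 4 1
OVER    -> 1 4 1 4
DIV     -> 1 4 0
SWAP    -> 1 0 4
ADD     -> 1 4
STORE 1 -> 1
NEG     -> -1
PUSH -3 -> -1 -3
OVER    -> -1 -3 -1
LOAD 1  -> -1 -3 -1 4

-8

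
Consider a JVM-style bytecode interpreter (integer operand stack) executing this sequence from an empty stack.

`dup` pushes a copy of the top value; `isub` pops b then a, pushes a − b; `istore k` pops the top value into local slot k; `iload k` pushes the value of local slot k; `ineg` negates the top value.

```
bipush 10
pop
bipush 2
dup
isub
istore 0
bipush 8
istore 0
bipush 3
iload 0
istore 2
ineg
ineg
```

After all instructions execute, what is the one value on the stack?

3

bipush 10  [10]
pop        []
bipush 2   [2]
dup        [2, 2]
isub       [0]
istore 0   []
bipush 8   [8]
istore 0   []
bipush 3   [3]
iload 0    [3, 8]
istore 2   [3]
ineg       [-3]
ineg       [3]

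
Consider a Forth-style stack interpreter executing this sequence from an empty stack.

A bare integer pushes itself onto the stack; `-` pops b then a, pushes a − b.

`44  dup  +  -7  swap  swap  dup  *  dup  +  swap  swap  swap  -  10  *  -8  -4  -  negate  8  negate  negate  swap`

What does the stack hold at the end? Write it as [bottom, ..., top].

44     : 44
dup    : 44 44
+      : 88
-7     : 88 -7
swap   : -7 88
swap   : 88 -7
dup    : 88 -7 -7
*      : 88 49
dup    : 88 49 49
+      : 88 98
swap   : 98 88
swap   : 88 98
swap   : 98 88
-      : 10
10     : 10 10
*      : 100
-8     : 100 -8
-4     : 100 -8 -4
-      : 100 -4
negate : 100 4
8      : 100 4 8
negate : 100 4 -8
negate : 100 4 8
swap   : 100 8 4

[100, 8, 4]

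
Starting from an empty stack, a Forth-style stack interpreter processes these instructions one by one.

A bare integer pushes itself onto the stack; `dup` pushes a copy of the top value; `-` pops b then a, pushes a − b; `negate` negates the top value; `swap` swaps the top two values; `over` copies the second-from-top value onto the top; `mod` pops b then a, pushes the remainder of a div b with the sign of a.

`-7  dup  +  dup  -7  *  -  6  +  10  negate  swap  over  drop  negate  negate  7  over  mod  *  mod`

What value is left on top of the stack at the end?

-7     -> -7
dup    -> -7 -7
+      -> -14
dup    -> -14 -14
-7     -> -14 -14 -7
*      -> -14 98
-      -> -112
6      -> -112 6
+      -> -106
10     -> -106 10
negate -> -106 -10
swap   -> -10 -106
over   -> -10 -106 -10
drop   -> -10 -106
negate -> -10 106
negate -> -10 -106
7      -> -10 -106 7
over   -> -10 -106 7 -106
mod    -> -10 -106 7
*      -> -10 -742
mod    -> -10

-10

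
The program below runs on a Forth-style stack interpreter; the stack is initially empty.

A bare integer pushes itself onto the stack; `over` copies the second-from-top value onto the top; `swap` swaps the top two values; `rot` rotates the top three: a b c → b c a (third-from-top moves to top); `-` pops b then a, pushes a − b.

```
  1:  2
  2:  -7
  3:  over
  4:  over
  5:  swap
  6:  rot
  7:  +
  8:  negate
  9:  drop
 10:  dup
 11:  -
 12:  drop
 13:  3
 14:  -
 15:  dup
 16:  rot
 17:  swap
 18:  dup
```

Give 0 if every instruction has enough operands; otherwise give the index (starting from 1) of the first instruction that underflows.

2      → 2
-7     → 2 -7
over   → 2 -7 2
over   → 2 -7 2 -7
swap   → 2 -7 -7 2
rot    → 2 -7 2 -7
+      → 2 -7 -5
negate → 2 -7 5
drop   → 2 -7
dup    → 2 -7 -7
-      → 2 0
drop   → 2
3      → 2 3
-      → -1
dup    → -1 -1
rot  — needs 3 operands, stack has 2 → underflow

16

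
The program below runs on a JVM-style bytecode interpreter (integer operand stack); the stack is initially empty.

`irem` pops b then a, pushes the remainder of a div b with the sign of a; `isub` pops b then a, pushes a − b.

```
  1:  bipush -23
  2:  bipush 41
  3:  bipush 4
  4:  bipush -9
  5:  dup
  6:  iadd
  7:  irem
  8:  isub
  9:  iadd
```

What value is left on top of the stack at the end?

14

bipush -23  [-23]
bipush 41   [-23, 41]
bipush 4    [-23, 41, 4]
bipush -9   [-23, 41, 4, -9]
dup         [-23, 41, 4, -9, -9]
iadd        [-23, 41, 4, -18]
irem        [-23, 41, 4]
isub        [-23, 37]
iadd        [14]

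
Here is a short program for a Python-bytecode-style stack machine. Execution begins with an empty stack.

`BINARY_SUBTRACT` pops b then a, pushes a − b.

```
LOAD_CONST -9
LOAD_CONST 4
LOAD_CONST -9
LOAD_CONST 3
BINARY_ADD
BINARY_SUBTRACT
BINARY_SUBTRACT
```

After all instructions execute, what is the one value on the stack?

-19

LOAD_CONST -9   : [-9]
LOAD_CONST 4    : [-9, 4]
LOAD_CONST -9   : [-9, 4, -9]
LOAD_CONST 3    : [-9, 4, -9, 3]
BINARY_ADD      : [-9, 4, -6]
BINARY_SUBTRACT : [-9, 10]
BINARY_SUBTRACT : [-19]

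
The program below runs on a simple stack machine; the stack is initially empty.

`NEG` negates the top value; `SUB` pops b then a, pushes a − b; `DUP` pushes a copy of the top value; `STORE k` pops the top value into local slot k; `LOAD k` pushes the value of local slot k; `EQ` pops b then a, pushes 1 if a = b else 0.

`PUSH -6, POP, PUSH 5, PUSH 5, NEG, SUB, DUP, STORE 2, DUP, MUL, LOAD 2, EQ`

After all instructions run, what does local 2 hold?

PUSH -6 : [-6]
POP     : []
PUSH 5  : [5]
PUSH 5  : [5, 5]
NEG     : [5, -5]
SUB     : [10]
DUP     : [10, 10]
STORE 2 : [10]
DUP     : [10, 10]
MUL     : [100]
LOAD 2  : [100, 10]
EQ      : [0]

10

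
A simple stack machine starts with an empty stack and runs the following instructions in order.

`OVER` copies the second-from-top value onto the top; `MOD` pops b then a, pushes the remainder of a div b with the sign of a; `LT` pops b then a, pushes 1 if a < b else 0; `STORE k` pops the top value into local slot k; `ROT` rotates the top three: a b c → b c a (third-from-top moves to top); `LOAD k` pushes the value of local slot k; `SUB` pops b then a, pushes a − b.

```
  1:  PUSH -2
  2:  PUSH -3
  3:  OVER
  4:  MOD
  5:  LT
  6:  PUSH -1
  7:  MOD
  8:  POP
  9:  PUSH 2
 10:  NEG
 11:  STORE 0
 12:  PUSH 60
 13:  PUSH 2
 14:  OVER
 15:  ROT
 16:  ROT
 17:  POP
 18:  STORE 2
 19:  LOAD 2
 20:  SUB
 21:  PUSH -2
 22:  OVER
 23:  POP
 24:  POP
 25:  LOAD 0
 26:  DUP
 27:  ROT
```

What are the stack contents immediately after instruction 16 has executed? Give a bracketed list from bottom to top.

PUSH -2 : -2
PUSH -3 : -2 -3
OVER    : -2 -3 -2
MOD     : -2 -1
LT      : 1
PUSH -1 : 1 -1
MOD     : 0
POP     : (empty)
PUSH 2  : 2
NEG     : -2
STORE 0 : (empty)
PUSH 60 : 60
PUSH 2  : 60 2
OVER    : 60 2 60
ROT     : 2 60 60
ROT     : 60 60 2

[60, 60, 2]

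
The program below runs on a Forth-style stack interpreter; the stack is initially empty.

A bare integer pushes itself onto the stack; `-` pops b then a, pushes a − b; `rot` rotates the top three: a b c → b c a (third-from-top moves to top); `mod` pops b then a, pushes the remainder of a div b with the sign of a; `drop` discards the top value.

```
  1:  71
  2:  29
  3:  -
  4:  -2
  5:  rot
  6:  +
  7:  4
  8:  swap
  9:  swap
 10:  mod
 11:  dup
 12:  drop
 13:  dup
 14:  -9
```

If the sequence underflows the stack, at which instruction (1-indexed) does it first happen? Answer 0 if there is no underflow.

71 : 71
29 : 71 29
-  : 42
-2 : 42 -2
rot  — needs 3 operands, stack has 2 → underflow

5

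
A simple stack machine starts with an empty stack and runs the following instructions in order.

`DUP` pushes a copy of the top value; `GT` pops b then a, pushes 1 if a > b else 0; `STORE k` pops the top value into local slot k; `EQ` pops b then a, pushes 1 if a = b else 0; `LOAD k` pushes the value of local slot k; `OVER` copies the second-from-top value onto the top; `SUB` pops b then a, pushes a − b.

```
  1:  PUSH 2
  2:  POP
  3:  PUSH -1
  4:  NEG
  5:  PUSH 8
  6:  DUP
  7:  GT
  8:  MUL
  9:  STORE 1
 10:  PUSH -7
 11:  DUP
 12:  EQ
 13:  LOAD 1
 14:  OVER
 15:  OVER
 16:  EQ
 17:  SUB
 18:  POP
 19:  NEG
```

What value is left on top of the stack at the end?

-1

PUSH 2  -> [2]
POP     -> []
PUSH -1 -> [-1]
NEG     -> [1]
PUSH 8  -> [1, 8]
DUP     -> [1, 8, 8]
GT      -> [1, 0]
MUL     -> [0]
STORE 1 -> []
PUSH -7 -> [-7]
DUP     -> [-7, -7]
EQ      -> [1]
LOAD 1  -> [1, 0]
OVER    -> [1, 0, 1]
OVER    -> [1, 0, 1, 0]
EQ      -> [1, 0, 0]
SUB     -> [1, 0]
POP     -> [1]
NEG     -> [-1]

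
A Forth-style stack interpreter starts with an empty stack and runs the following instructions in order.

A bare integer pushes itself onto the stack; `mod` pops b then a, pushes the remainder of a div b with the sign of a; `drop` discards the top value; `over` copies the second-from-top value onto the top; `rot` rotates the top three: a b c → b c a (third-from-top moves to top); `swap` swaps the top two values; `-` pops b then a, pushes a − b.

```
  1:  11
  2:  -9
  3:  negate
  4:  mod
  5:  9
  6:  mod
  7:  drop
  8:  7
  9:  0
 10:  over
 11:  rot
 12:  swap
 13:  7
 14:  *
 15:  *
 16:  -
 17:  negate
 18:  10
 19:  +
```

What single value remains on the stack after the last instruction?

353

11     → 11
-9     → 11 -9
negate → 11 9
mod    → 2
9      → 2 9
mod    → 2
drop   → (empty)
7      → 7
0      → 7 0
over   → 7 0 7
rot    → 0 7 7
swap   → 0 7 7
7      → 0 7 7 7
*      → 0 7 49
*      → 0 343
-      → -343
negate → 343
10     → 343 10
+      → 353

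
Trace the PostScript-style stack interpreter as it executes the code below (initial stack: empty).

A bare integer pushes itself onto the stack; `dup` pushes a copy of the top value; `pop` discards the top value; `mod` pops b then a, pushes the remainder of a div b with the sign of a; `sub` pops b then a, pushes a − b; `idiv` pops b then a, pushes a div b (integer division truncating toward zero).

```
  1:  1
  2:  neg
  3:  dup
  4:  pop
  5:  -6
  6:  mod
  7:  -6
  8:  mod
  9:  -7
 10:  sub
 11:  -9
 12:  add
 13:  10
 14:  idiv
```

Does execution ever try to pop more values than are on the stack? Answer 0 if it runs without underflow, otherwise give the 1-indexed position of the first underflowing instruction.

0

1     [1]
neg   [-1]
dup   [-1, -1]
pop   [-1]
-6    [-1, -6]
mod   [-1]
-6    [-1, -6]
mod   [-1]
-7    [-1, -7]
sub   [6]
-9    [6, -9]
add   [-3]
10    [-3, 10]
idiv  [0]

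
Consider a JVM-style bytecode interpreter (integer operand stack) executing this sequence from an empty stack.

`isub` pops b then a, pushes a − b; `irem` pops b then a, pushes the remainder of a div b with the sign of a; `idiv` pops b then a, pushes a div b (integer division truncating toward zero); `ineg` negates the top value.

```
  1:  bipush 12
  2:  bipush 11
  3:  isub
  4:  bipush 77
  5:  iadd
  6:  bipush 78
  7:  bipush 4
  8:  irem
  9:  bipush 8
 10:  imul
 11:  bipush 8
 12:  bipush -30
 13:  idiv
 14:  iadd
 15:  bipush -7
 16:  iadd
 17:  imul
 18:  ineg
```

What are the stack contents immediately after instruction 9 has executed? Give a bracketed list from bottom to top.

bipush 12 → 12
bipush 11 → 12 11
isub      → 1
bipush 77 → 1 77
iadd      → 78
bipush 78 → 78 78
bipush 4  → 78 78 4
irem      → 78 2
bipush 8  → 78 2 8

[78, 2, 8]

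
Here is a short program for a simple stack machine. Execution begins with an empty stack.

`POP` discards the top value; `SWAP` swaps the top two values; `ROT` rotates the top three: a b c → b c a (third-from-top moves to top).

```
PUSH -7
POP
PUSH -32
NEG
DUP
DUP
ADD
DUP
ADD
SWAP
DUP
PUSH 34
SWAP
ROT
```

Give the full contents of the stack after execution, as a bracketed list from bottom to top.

PUSH -7  -> -7
POP      -> (empty)
PUSH -32 -> -32
NEG      -> 32
DUP      -> 32 32
DUP      -> 32 32 32
ADD      -> 32 64
DUP      -> 32 64 64
ADD      -> 32 128
SWAP     -> 128 32
DUP      -> 128 32 32
PUSH 34  -> 128 32 32 34
SWAP     -> 128 32 34 32
ROT      -> 128 34 32 32

[128, 34, 32, 32]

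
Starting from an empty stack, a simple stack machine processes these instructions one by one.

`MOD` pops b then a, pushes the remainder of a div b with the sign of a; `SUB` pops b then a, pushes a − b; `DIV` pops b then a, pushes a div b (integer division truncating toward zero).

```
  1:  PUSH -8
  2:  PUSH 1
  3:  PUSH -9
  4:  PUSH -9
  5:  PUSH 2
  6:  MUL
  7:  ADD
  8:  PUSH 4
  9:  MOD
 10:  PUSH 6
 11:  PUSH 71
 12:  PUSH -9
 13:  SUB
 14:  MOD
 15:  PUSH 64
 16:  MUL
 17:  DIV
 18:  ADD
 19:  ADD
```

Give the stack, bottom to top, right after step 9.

PUSH -8 -> -8
PUSH 1  -> -8 1
PUSH -9 -> -8 1 -9
PUSH -9 -> -8 1 -9 -9
PUSH 2  -> -8 1 -9 -9 2
MUL     -> -8 1 -9 -18
ADD     -> -8 1 -27
PUSH 4  -> -8 1 -27 4
MOD     -> -8 1 -3

[-8, 1, -3]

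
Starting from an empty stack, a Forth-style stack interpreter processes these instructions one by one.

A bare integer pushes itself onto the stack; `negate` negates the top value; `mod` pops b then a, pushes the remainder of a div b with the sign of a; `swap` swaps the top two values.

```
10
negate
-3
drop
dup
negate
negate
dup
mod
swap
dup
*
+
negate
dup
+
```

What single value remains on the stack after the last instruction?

10     : [10]
negate : [-10]
-3     : [-10, -3]
drop   : [-10]
dup    : [-10, -10]
negate : [-10, 10]
negate : [-10, -10]
dup    : [-10, -10, -10]
mod    : [-10, 0]
swap   : [0, -10]
dup    : [0, -10, -10]
*      : [0, 100]
+      : [100]
negate : [-100]
dup    : [-100, -100]
+      : [-200]

-200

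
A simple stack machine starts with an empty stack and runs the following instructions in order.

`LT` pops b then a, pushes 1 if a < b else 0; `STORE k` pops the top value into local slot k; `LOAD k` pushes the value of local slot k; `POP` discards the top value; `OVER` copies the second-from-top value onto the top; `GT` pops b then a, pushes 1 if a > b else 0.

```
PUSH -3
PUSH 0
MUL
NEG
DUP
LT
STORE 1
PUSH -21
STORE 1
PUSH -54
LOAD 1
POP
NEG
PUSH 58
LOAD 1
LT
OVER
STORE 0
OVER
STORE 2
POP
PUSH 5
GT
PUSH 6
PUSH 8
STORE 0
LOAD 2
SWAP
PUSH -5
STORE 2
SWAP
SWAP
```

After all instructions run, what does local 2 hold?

-5

PUSH -3   [-3]
PUSH 0    [-3, 0]
MUL       [0]
NEG       [0]
DUP       [0, 0]
LT        [0]
STORE 1   []
PUSH -21  [-21]
STORE 1   []
PUSH -54  [-54]
LOAD 1    [-54, -21]
POP       [-54]
NEG       [54]
PUSH 58   [54, 58]
LOAD 1    [54, 58, -21]
LT        [54, 0]
OVER      [54, 0, 54]
STORE 0   [54, 0]
OVER      [54, 0, 54]
STORE 2   [54, 0]
POP       [54]
PUSH 5    [54, 5]
GT        [1]
PUSH 6    [1, 6]
PUSH 8    [1, 6, 8]
STORE 0   [1, 6]
LOAD 2    [1, 6, 54]
SWAP      [1, 54, 6]
PUSH -5   [1, 54, 6, -5]
STORE 2   [1, 54, 6]
SWAP      [1, 6, 54]
SWAP      [1, 54, 6]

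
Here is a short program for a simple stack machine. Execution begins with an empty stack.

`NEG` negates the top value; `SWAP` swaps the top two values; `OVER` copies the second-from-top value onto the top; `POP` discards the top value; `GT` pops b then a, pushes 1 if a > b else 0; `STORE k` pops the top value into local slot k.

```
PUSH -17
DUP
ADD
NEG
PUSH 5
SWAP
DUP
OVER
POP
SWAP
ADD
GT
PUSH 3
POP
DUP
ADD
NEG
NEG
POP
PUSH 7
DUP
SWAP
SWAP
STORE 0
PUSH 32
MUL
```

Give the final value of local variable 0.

PUSH -17 -> [-17]
DUP      -> [-17, -17]
ADD      -> [-34]
NEG      -> [34]
PUSH 5   -> [34, 5]
SWAP     -> [5, 34]
DUP      -> [5, 34, 34]
OVER     -> [5, 34, 34, 34]
POP      -> [5, 34, 34]
SWAP     -> [5, 34, 34]
ADD      -> [5, 68]
GT       -> [0]
PUSH 3   -> [0, 3]
POP      -> [0]
DUP      -> [0, 0]
ADD      -> [0]
NEG      -> [0]
NEG      -> [0]
POP      -> []
PUSH 7   -> [7]
DUP      -> [7, 7]
SWAP     -> [7, 7]
SWAP     -> [7, 7]
STORE 0  -> [7]
PUSH 32  -> [7, 32]
MUL      -> [224]

7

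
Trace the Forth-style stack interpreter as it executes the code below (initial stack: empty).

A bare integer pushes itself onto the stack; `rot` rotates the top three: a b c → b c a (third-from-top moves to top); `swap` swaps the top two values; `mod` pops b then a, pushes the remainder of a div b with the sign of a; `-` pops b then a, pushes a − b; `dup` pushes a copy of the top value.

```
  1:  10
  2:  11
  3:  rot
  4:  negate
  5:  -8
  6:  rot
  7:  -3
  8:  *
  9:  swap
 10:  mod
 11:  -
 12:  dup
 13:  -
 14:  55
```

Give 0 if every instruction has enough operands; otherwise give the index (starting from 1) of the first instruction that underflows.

10 -> 10
11 -> 10 11
rot  — needs 3 operands, stack has 2 → underflow

3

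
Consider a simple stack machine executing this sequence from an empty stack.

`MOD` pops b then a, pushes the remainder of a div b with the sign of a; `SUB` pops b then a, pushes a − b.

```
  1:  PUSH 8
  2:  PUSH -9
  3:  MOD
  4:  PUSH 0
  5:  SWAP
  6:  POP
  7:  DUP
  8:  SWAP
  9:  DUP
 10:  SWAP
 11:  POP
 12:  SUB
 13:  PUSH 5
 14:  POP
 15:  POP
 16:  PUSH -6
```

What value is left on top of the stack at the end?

PUSH 8  → 8
PUSH -9 → 8 -9
MOD     → 8
PUSH 0  → 8 0
SWAP    → 0 8
POP     → 0
DUP     → 0 0
SWAP    → 0 0
DUP     → 0 0 0
SWAP    → 0 0 0
POP     → 0 0
SUB     → 0
PUSH 5  → 0 5
POP     → 0
POP     → (empty)
PUSH -6 → -6

-6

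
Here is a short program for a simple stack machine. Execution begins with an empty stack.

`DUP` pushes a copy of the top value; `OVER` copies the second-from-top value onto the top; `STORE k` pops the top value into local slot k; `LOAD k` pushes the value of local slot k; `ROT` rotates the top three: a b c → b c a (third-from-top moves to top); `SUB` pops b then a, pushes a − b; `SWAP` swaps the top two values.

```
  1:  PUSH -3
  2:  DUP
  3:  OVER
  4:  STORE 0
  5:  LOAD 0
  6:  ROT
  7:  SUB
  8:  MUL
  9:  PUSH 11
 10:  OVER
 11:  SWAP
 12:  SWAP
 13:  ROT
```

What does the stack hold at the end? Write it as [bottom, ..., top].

[11, 0, 0]

PUSH -3 -> -3
DUP     -> -3 -3
OVER    -> -3 -3 -3
STORE 0 -> -3 -3
LOAD 0  -> -3 -3 -3
ROT     -> -3 -3 -3
SUB     -> -3 0
MUL     -> 0
PUSH 11 -> 0 11
OVER    -> 0 11 0
SWAP    -> 0 0 11
SWAP    -> 0 11 0
ROT     -> 11 0 0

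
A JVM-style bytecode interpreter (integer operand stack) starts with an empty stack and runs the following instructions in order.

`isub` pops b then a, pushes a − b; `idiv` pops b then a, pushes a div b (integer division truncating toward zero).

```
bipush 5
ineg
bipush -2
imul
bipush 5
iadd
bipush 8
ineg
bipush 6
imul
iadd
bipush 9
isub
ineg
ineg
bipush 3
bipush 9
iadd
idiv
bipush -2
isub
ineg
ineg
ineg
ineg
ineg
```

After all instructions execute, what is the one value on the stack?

bipush 5  : 5
ineg      : -5
bipush -2 : -5 -2
imul      : 10
bipush 5  : 10 5
iadd      : 15
bipush 8  : 15 8
ineg      : 15 -8
bipush 6  : 15 -8 6
imul      : 15 -48
iadd      : -33
bipush 9  : -33 9
isub      : -42
ineg      : 42
ineg      : -42
bipush 3  : -42 3
bipush 9  : -42 3 9
iadd      : -42 12
idiv      : -3
bipush -2 : -3 -2
isub      : -1
ineg      : 1
ineg      : -1
ineg      : 1
ineg      : -1
ineg      : 1

1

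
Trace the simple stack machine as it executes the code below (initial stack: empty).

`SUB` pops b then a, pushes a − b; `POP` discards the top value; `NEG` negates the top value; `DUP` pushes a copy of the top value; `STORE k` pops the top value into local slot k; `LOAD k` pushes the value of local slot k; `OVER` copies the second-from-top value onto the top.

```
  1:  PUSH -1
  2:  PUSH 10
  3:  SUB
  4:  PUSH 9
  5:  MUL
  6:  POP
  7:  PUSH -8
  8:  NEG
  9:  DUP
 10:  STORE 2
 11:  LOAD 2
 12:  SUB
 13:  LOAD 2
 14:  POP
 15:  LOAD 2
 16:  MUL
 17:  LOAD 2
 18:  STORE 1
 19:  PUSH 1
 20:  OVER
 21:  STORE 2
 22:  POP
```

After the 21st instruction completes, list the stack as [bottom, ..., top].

PUSH -1 → [-1]
PUSH 10 → [-1, 10]
SUB     → [-11]
PUSH 9  → [-11, 9]
MUL     → [-99]
POP     → []
PUSH -8 → [-8]
NEG     → [8]
DUP     → [8, 8]
STORE 2 → [8]
LOAD 2  → [8, 8]
SUB     → [0]
LOAD 2  → [0, 8]
POP     → [0]
LOAD 2  → [0, 8]
MUL     → [0]
LOAD 2  → [0, 8]
STORE 1 → [0]
PUSH 1  → [0, 1]
OVER    → [0, 1, 0]
STORE 2 → [0, 1]

[0, 1]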